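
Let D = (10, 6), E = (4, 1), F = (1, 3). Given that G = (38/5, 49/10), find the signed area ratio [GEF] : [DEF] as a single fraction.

7/10

[DEF] = ½·(10·(1−3) + 4·(3−6) + 1·(6−1)) = ½·(-20 − 12 + 5) = -27/2.
[GEF] = ½·((38/5)·(1−3) + 4·(3−(49/10)) + 1·(49/10−1)) = ½·(-76/5 − 38/5 + 39/10) = -189/20, so the ratio is (-189/20)/(-27/2) = 7/10.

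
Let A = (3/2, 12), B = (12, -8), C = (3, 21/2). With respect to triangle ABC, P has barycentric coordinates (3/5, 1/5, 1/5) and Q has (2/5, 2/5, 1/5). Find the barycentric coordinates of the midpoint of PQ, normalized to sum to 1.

Since both coordinate triples sum to 1, the midpoint's barycentrics are the componentwise average.
(3/5+2/5)/2 = 1/2; similarly 3/10 and 1/5.

(1/2, 3/10, 1/5)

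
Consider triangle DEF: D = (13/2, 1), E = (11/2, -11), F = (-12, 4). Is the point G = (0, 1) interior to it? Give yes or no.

Barycentric coordinates of G: (17/30, 13/150, 26/75).
The three coordinates are positive, positive, positive; a point is interior exactly when all three are positive.

yes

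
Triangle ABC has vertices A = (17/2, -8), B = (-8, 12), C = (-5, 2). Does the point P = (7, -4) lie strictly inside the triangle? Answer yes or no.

no

Barycentric coordinates of P: (34/35, 13/35, -12/35).
The three coordinates are positive, positive, negative; a point is interior exactly when all three are positive.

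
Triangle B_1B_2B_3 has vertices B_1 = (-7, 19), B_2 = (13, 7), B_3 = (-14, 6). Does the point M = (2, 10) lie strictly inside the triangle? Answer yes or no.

Barycentric coordinates of M: (23/86, 45/86, 9/43).
The three coordinates are positive, positive, positive; a point is interior exactly when all three are positive.

yes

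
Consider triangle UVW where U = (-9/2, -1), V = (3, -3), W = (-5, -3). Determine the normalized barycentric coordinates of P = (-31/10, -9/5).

Signed area of the reference triangle: [UVW] = ½·((-9/2)·(-3−(-3)) + 3·(-3−(-1)) + (-5)·(-1−(-3))) = ½·(0 − 6 − 10) = -8.
[PVW] = ½·((-31/10)·(-3−(-3)) + 3·(-3−(-9/5)) + (-5)·(-9/5−(-3))) = ½·(0 − 18/5 − 6) = -24/5, so the U-coordinate is (-24/5)/(-8) = 3/5.
[UPW] = ½·((-9/2)·(-9/5−(-3)) + (-31/10)·(-3−(-1)) + (-5)·(-1−(-9/5))) = ½·(-27/5 + 31/5 − 4) = -8/5, so the V-coordinate is 1/5.
[UVP] = ½·((-9/2)·(-3−(-9/5)) + 3·(-9/5−(-1)) + (-31/10)·(-1−(-3))) = ½·(27/5 − 12/5 − 31/5) = -8/5, so the W-coordinate is 1/5.

(3/5, 1/5, 1/5)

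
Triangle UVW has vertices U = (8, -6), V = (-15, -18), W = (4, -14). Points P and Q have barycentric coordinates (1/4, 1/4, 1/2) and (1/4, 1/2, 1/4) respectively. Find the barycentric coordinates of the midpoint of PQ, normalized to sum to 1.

(1/4, 3/8, 3/8)

Since both coordinate triples sum to 1, the midpoint's barycentrics are the componentwise average.
(1/4+1/4)/2 = 1/4; similarly 3/8 and 3/8.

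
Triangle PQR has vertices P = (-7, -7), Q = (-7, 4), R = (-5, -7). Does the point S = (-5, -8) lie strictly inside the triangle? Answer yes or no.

no

Barycentric coordinates of S: (1/11, -1/11, 1).
The three coordinates are positive, negative, positive; a point is interior exactly when all three are positive.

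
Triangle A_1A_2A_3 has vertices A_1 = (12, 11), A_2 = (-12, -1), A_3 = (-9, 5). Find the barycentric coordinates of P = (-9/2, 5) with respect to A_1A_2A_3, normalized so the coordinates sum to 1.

Signed area of the reference triangle: [A_1A_2A_3] = ½·(12·(-1−5) + (-12)·(5−11) + (-9)·(11−(-1))) = ½·(-72 + 72 − 108) = -54.
[PA_2A_3] = ½·((-9/2)·(-1−5) + (-12)·(5−5) + (-9)·(5−(-1))) = ½·(27 + 0 − 54) = -27/2, so the A_1-coordinate is (-27/2)/(-54) = 1/4.
[A_1PA_3] = ½·(12·(5−5) + (-9/2)·(5−11) + (-9)·(11−5)) = ½·(0 + 27 − 54) = -27/2, so the A_2-coordinate is 1/4.
[A_1A_2P] = ½·(12·(-1−5) + (-12)·(5−11) + (-9/2)·(11−(-1))) = ½·(-72 + 72 − 54) = -27, so the A_3-coordinate is 1/2.
Check: 1/4 + 1/4 + 1/2 = 1.

(1/4, 1/4, 1/2)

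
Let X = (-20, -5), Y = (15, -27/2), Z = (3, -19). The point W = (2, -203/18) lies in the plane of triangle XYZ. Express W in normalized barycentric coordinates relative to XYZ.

Signed area of the reference triangle: [XYZ] = ½·((-20)·(-27/2−(-19)) + 15·(-19−(-5)) + 3·(-5−(-27/2))) = ½·(-110 − 210 + 51/2) = -589/4.
[WYZ] = ½·(2·(-27/2−(-19)) + 15·(-19−(-203/18)) + 3·(-203/18−(-27/2))) = ½·(11 − 695/6 + 20/3) = -589/12, so the X-coordinate is (-589/12)/(-589/4) = 1/3.
[XWZ] = ½·((-20)·(-203/18−(-19)) + 2·(-19−(-5)) + 3·(-5−(-203/18))) = ½·(-1390/9 − 28 + 113/6) = -2945/36, so the Y-coordinate is 5/9.
[XYW] = ½·((-20)·(-27/2−(-203/18)) + 15·(-203/18−(-5)) + 2·(-5−(-27/2))) = ½·(400/9 − 565/6 + 17) = -589/36, so the Z-coordinate is 1/9.
Check: 1/3 + 5/9 + 1/9 = 1.

(1/3, 5/9, 1/9)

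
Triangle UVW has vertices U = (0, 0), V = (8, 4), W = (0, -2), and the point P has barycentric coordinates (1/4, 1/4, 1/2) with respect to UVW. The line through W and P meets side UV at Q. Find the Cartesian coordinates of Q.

Line WP meets UV where the W-coordinate vanishes; zeroing P's W-weight and renormalizing leaves U, V-weights 1/4 : 1/4 → (1/2, 1/2).
So Q = (1/2)·U + (1/2)·V = (4, 2).

(4, 2)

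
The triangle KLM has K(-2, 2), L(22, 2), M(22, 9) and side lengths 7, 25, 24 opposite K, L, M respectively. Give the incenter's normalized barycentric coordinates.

(1/8, 25/56, 3/7)

The incenter has barycentric coordinates proportional to the opposite side lengths: (7 : 25 : 24).
Normalizing by 7+25+24 = 56 gives (1/8, 25/56, 3/7).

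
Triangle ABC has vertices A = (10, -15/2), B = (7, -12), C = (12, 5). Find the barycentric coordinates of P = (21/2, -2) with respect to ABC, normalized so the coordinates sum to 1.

(1/3, 1/6, 1/2)

Signed area of the reference triangle: [ABC] = ½·(10·(-12−5) + 7·(5−(-15/2)) + 12·(-15/2−(-12))) = ½·(-170 + 175/2 + 54) = -57/4.
[PBC] = ½·((21/2)·(-12−5) + 7·(5−(-2)) + 12·(-2−(-12))) = ½·(-357/2 + 49 + 120) = -19/4, so the A-coordinate is (-19/4)/(-57/4) = 1/3.
[APC] = ½·(10·(-2−5) + (21/2)·(5−(-15/2)) + 12·(-15/2−(-2))) = ½·(-70 + 525/4 − 66) = -19/8, so the B-coordinate is 1/6.
[ABP] = ½·(10·(-12−(-2)) + 7·(-2−(-15/2)) + (21/2)·(-15/2−(-12))) = ½·(-100 + 77/2 + 189/4) = -57/8, so the C-coordinate is 1/2.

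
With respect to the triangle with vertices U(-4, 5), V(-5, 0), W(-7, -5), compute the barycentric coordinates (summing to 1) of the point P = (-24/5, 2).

(3/5, 1/5, 1/5)

Signed area of the reference triangle: [UVW] = ½·((-4)·(0−(-5)) + (-5)·(-5−5) + (-7)·(5−0)) = ½·(-20 + 50 − 35) = -5/2.
[PVW] = ½·((-24/5)·(0−(-5)) + (-5)·(-5−2) + (-7)·(2−0)) = ½·(-24 + 35 − 14) = -3/2, so the U-coordinate is (-3/2)/(-5/2) = 3/5.
[UPW] = ½·((-4)·(2−(-5)) + (-24/5)·(-5−5) + (-7)·(5−2)) = ½·(-28 + 48 − 21) = -1/2, so the V-coordinate is 1/5.
[UVP] = ½·((-4)·(0−2) + (-5)·(2−5) + (-24/5)·(5−0)) = ½·(8 + 15 − 24) = -1/2, so the W-coordinate is 1/5.
Check: 3/5 + 1/5 + 1/5 = 1.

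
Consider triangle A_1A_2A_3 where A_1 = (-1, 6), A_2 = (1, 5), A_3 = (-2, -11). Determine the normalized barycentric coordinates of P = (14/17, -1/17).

(-6/17, 18/17, 5/17)

Signed area of the reference triangle: [A_1A_2A_3] = ½·((-1)·(5−(-11)) + 1·(-11−6) + (-2)·(6−5)) = ½·(-16 − 17 − 2) = -35/2.
[PA_2A_3] = ½·((14/17)·(5−(-11)) + 1·(-11−(-1/17)) + (-2)·(-1/17−5)) = ½·(224/17 − 186/17 + 172/17) = 105/17, so the A_1-coordinate is (105/17)/(-35/2) = -6/17.
[A_1PA_3] = ½·((-1)·(-1/17−(-11)) + (14/17)·(-11−6) + (-2)·(6−(-1/17))) = ½·(-186/17 − 14 − 206/17) = -315/17, so the A_2-coordinate is 18/17.
[A_1A_2P] = ½·((-1)·(5−(-1/17)) + 1·(-1/17−6) + (14/17)·(6−5)) = ½·(-86/17 − 103/17 + 14/17) = -175/34, so the A_3-coordinate is 5/17.
Check: -6/17 + 18/17 + 5/17 = 1.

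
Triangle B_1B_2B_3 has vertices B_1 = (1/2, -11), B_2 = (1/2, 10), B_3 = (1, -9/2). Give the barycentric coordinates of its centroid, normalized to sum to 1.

The centroid is the average of the vertices, so each weight is 1/3.

(1/3, 1/3, 1/3)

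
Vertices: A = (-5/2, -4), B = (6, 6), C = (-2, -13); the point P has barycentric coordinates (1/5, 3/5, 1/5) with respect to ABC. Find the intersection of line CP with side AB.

Line CP meets AB where the C-coordinate vanishes; zeroing P's C-weight and renormalizing leaves A, B-weights 1/5 : 3/5 → (1/4, 3/4).
So Q = (1/4)·A + (3/4)·B = (31/8, 7/2).

(31/8, 7/2)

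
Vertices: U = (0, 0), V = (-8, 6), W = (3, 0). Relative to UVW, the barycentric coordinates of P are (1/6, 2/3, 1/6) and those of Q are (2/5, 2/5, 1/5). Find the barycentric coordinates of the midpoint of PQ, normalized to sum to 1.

(17/60, 8/15, 11/60)

Since both coordinate triples sum to 1, the midpoint's barycentrics are the componentwise average.
(1/6+2/5)/2 = 17/60; similarly 8/15 and 11/60.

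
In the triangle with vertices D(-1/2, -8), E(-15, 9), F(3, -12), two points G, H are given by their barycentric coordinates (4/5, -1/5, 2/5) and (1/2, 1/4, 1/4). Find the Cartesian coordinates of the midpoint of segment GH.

Barycentric coordinates of the midpoint are the average: (13/20, 1/40, 13/40).
Converting: (13/20)·D + (1/40)·E + (13/40)·F = (11/40, -71/8).

(11/40, -71/8)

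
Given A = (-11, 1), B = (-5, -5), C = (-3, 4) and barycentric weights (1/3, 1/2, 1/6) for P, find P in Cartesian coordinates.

(-20/3, -3/2)

P = (1/3)·A + (1/2)·B + (1/6)·C.
x-coordinate: (1/3)·(-11) + (1/2)·(-5) + (1/6)·(-3) = -20/3.
y-coordinate: (1/3)·1 + (1/2)·(-5) + (1/6)·4 = -3/2.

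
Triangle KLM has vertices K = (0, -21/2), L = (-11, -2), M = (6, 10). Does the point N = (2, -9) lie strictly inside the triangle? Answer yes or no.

Barycentric coordinates of N: (550/553, -64/553, 67/553).
The three coordinates are positive, negative, positive; a point is interior exactly when all three are positive.

no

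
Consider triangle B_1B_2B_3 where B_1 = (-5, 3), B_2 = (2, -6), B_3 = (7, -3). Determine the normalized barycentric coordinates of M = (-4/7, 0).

(4/7, 1/7, 2/7)

Signed area of the reference triangle: [B_1B_2B_3] = ½·((-5)·(-6−(-3)) + 2·(-3−3) + 7·(3−(-6))) = ½·(15 − 12 + 63) = 33.
[MB_2B_3] = ½·((-4/7)·(-6−(-3)) + 2·(-3−0) + 7·(0−(-6))) = ½·(12/7 − 6 + 42) = 132/7, so the B_1-coordinate is (132/7)/33 = 4/7.
[B_1MB_3] = ½·((-5)·(0−(-3)) + (-4/7)·(-3−3) + 7·(3−0)) = ½·(-15 + 24/7 + 21) = 33/7, so the B_2-coordinate is 1/7.
[B_1B_2M] = ½·((-5)·(-6−0) + 2·(0−3) + (-4/7)·(3−(-6))) = ½·(30 − 6 − 36/7) = 66/7, so the B_3-coordinate is 2/7.
Check: 4/7 + 1/7 + 2/7 = 1.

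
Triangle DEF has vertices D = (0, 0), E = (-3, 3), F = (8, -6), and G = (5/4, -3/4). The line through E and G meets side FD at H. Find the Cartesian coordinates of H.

(8/3, -2)

Barycentric coordinates of G with respect to DEF: (1/2, 1/4, 1/4).
On side FD the E-coordinate is zero; dropping G's E-weight 1/4 and renormalizing the remaining 1/4 : 1/2 gives weights 1/3, 2/3 on F, D.
H = (1/3)·(8, -6) + (2/3)·(0, 0) = (8/3, -2).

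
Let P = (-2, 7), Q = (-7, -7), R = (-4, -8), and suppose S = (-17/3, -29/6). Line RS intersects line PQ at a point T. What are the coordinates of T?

Barycentric coordinates of S with respect to PQR: (1/6, 2/3, 1/6).
On side PQ the R-coordinate is zero; dropping S's R-weight 1/6 and renormalizing the remaining 1/6 : 2/3 gives weights 1/5, 4/5 on P, Q.
T = (1/5)·(-2, 7) + (4/5)·(-7, -7) = (-6, -21/5).

(-6, -21/5)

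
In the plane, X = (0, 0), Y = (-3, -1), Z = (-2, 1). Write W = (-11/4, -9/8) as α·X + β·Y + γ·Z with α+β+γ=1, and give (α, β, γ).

(1/8, 1, -1/8)

Signed area of the reference triangle: [XYZ] = ½·(0·(-1−1) + (-3)·(1−0) + (-2)·(0−(-1))) = ½·(0 − 3 − 2) = -5/2.
[WYZ] = ½·((-11/4)·(-1−1) + (-3)·(1−(-9/8)) + (-2)·(-9/8−(-1))) = ½·(11/2 − 51/8 + 1/4) = -5/16, so the X-coordinate is (-5/16)/(-5/2) = 1/8.
[XWZ] = ½·(0·(-9/8−1) + (-11/4)·(1−0) + (-2)·(0−(-9/8))) = ½·(0 − 11/4 − 9/4) = -5/2, so the Y-coordinate is 1.
[XYW] = ½·(0·(-1−(-9/8)) + (-3)·(-9/8−0) + (-11/4)·(0−(-1))) = ½·(0 + 27/8 − 11/4) = 5/16, so the Z-coordinate is -1/8.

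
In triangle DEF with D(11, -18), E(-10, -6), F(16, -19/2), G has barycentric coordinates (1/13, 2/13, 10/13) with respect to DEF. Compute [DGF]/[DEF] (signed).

The signed ratio [DGF]/[DEF] equals the barycentric coordinate of G at vertex E, which is 2/13.

2/13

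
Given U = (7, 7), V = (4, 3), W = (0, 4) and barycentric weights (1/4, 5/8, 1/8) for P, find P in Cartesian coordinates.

P = (1/4)·U + (5/8)·V + (1/8)·W.
x-coordinate: (1/4)·7 + (5/8)·4 + (1/8)·0 = 17/4.
y-coordinate: (1/4)·7 + (5/8)·3 + (1/8)·4 = 33/8.

(17/4, 33/8)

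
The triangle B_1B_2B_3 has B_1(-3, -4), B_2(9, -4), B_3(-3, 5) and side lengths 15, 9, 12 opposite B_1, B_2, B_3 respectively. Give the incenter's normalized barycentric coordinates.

The incenter has barycentric coordinates proportional to the opposite side lengths: (15 : 9 : 12).
Normalizing by 15+9+12 = 36 gives (5/12, 1/4, 1/3).

(5/12, 1/4, 1/3)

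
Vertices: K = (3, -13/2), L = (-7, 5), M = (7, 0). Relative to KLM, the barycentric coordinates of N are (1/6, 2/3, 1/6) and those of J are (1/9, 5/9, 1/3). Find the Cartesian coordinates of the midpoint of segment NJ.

Barycentric coordinates of the midpoint are the average: (5/36, 11/18, 1/4).
Converting: (5/36)·K + (11/18)·L + (1/4)·M = (-19/9, 155/72).

(-19/9, 155/72)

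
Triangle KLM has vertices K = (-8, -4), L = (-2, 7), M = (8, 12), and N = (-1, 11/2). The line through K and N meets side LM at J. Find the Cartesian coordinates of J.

(4/3, 26/3)

Barycentric coordinates of N with respect to KLM: (1/4, 1/2, 1/4).
On side LM the K-coordinate is zero; dropping N's K-weight 1/4 and renormalizing the remaining 1/2 : 1/4 gives weights 2/3, 1/3 on L, M.
J = (2/3)·(-2, 7) + (1/3)·(8, 12) = (4/3, 26/3).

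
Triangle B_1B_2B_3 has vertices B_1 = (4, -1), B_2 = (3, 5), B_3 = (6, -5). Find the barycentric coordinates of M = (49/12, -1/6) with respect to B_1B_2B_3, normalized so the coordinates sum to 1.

(7/12, 1/4, 1/6)

Signed area of the reference triangle: [B_1B_2B_3] = ½·(4·(5−(-5)) + 3·(-5−(-1)) + 6·(-1−5)) = ½·(40 − 12 − 36) = -4.
[MB_2B_3] = ½·((49/12)·(5−(-5)) + 3·(-5−(-1/6)) + 6·(-1/6−5)) = ½·(245/6 − 29/2 − 31) = -7/3, so the B_1-coordinate is (-7/3)/(-4) = 7/12.
[B_1MB_3] = ½·(4·(-1/6−(-5)) + (49/12)·(-5−(-1)) + 6·(-1−(-1/6))) = ½·(58/3 − 49/3 − 5) = -1, so the B_2-coordinate is 1/4.
[B_1B_2M] = ½·(4·(5−(-1/6)) + 3·(-1/6−(-1)) + (49/12)·(-1−5)) = ½·(62/3 + 5/2 − 49/2) = -2/3, so the B_3-coordinate is 1/6.
Check: 7/12 + 1/4 + 1/6 = 1.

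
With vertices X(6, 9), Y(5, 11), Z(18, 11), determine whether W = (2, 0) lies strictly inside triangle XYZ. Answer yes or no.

no

Barycentric coordinates of W: (11/2, -50/13, -17/26).
The three coordinates are positive, negative, negative; a point is interior exactly when all three are positive.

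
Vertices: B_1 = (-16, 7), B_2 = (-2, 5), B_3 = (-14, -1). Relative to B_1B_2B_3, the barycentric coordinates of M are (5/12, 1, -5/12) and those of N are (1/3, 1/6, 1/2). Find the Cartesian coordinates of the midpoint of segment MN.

Barycentric coordinates of the midpoint are the average: (3/8, 7/12, 1/24).
Converting: (3/8)·B_1 + (7/12)·B_2 + (1/24)·B_3 = (-31/4, 11/2).

(-31/4, 11/2)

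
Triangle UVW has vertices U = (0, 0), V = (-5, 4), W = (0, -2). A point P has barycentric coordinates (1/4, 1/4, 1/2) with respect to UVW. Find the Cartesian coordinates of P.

(-5/4, 0)

P = (1/4)·U + (1/4)·V + (1/2)·W.
x-coordinate: (1/4)·0 + (1/4)·(-5) + (1/2)·0 = -5/4.
y-coordinate: (1/4)·0 + (1/4)·4 + (1/2)·(-2) = 0.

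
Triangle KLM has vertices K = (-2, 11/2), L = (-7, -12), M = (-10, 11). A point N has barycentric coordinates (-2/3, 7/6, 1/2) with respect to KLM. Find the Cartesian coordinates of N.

N = (-2/3)·K + (7/6)·L + (1/2)·M.
x-coordinate: (-2/3)·(-2) + (7/6)·(-7) + (1/2)·(-10) = -71/6.
y-coordinate: (-2/3)·(11/2) + (7/6)·(-12) + (1/2)·11 = -73/6.

(-71/6, -73/6)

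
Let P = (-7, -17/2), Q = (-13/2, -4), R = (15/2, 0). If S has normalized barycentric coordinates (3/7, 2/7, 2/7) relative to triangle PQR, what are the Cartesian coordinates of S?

(-19/7, -67/14)

S = (3/7)·P + (2/7)·Q + (2/7)·R.
x-coordinate: (3/7)·(-7) + (2/7)·(-13/2) + (2/7)·(15/2) = -19/7.
y-coordinate: (3/7)·(-17/2) + (2/7)·(-4) + (2/7)·0 = -67/14.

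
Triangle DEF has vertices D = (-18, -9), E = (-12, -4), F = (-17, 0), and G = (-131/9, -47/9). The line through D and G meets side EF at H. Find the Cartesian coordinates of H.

Barycentric coordinates of G with respect to DEF: (1/3, 5/9, 1/9).
On side EF the D-coordinate is zero; dropping G's D-weight 1/3 and renormalizing the remaining 5/9 : 1/9 gives weights 5/6, 1/6 on E, F.
H = (5/6)·(-12, -4) + (1/6)·(-17, 0) = (-77/6, -10/3).

(-77/6, -10/3)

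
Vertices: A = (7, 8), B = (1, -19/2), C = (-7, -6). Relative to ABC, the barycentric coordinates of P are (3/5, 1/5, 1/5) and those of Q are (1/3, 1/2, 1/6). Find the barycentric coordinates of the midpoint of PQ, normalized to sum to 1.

(7/15, 7/20, 11/60)

Since both coordinate triples sum to 1, the midpoint's barycentrics are the componentwise average.
(3/5+1/3)/2 = 7/15; similarly 7/20 and 11/60.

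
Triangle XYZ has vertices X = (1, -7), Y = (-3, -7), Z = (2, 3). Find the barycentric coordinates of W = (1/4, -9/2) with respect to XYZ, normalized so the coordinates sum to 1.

Signed area of the reference triangle: [XYZ] = ½·(1·(-7−3) + (-3)·(3−(-7)) + 2·(-7−(-7))) = ½·(-10 − 30 + 0) = -20.
[WYZ] = ½·((1/4)·(-7−3) + (-3)·(3−(-9/2)) + 2·(-9/2−(-7))) = ½·(-5/2 − 45/2 + 5) = -10, so the X-coordinate is (-10)/(-20) = 1/2.
[XWZ] = ½·(1·(-9/2−3) + (1/4)·(3−(-7)) + 2·(-7−(-9/2))) = ½·(-15/2 + 5/2 − 5) = -5, so the Y-coordinate is 1/4.
[XYW] = ½·(1·(-7−(-9/2)) + (-3)·(-9/2−(-7)) + (1/4)·(-7−(-7))) = ½·(-5/2 − 15/2 + 0) = -5, so the Z-coordinate is 1/4.

(1/2, 1/4, 1/4)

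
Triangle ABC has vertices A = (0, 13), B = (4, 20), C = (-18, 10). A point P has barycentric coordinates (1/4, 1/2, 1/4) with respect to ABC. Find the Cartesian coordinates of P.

(-5/2, 63/4)

P = (1/4)·A + (1/2)·B + (1/4)·C.
x-coordinate: (1/4)·0 + (1/2)·4 + (1/4)·(-18) = -5/2.
y-coordinate: (1/4)·13 + (1/2)·20 + (1/4)·10 = 63/4.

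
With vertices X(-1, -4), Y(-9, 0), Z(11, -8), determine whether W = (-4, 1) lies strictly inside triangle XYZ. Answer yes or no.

Barycentric coordinates of W: (-15/4, 3, 7/4).
The three coordinates are negative, positive, positive; a point is interior exactly when all three are positive.

no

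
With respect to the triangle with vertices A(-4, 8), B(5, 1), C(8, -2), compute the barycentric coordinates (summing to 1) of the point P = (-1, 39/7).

(5/7, 1/7, 1/7)

Signed area of the reference triangle: [ABC] = ½·((-4)·(1−(-2)) + 5·(-2−8) + 8·(8−1)) = ½·(-12 − 50 + 56) = -3.
[PBC] = ½·((-1)·(1−(-2)) + 5·(-2−(39/7)) + 8·(39/7−1)) = ½·(-3 − 265/7 + 256/7) = -15/7, so the A-coordinate is (-15/7)/(-3) = 5/7.
[APC] = ½·((-4)·(39/7−(-2)) + (-1)·(-2−8) + 8·(8−(39/7))) = ½·(-212/7 + 10 + 136/7) = -3/7, so the B-coordinate is 1/7.
[ABP] = ½·((-4)·(1−(39/7)) + 5·(39/7−8) + (-1)·(8−1)) = ½·(128/7 − 85/7 − 7) = -3/7, so the C-coordinate is 1/7.
Check: 5/7 + 1/7 + 1/7 = 1.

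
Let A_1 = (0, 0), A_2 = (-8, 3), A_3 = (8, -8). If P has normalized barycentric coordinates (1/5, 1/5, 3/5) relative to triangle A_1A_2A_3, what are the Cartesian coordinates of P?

(16/5, -21/5)

P = (1/5)·A_1 + (1/5)·A_2 + (3/5)·A_3.
x-coordinate: (1/5)·0 + (1/5)·(-8) + (3/5)·8 = 16/5.
y-coordinate: (1/5)·0 + (1/5)·3 + (3/5)·(-8) = -21/5.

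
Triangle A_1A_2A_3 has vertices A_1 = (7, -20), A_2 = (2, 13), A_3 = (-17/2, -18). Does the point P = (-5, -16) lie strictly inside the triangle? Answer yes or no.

yes

Barycentric coordinates of P: (175/1003, 76/1003, 752/1003).
The three coordinates are positive, positive, positive; a point is interior exactly when all three are positive.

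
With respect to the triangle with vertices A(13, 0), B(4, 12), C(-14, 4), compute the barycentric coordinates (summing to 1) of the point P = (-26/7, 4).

(2/7, 1/7, 4/7)

Signed area of the reference triangle: [ABC] = ½·(13·(12−4) + 4·(4−0) + (-14)·(0−12)) = ½·(104 + 16 + 168) = 144.
[PBC] = ½·((-26/7)·(12−4) + 4·(4−4) + (-14)·(4−12)) = ½·(-208/7 + 0 + 112) = 288/7, so the A-coordinate is (288/7)/144 = 2/7.
[APC] = ½·(13·(4−4) + (-26/7)·(4−0) + (-14)·(0−4)) = ½·(0 − 104/7 + 56) = 144/7, so the B-coordinate is 1/7.
[ABP] = ½·(13·(12−4) + 4·(4−0) + (-26/7)·(0−12)) = ½·(104 + 16 + 312/7) = 576/7, so the C-coordinate is 4/7.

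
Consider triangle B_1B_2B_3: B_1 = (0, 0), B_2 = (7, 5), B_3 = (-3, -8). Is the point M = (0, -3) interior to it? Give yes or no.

yes

Barycentric coordinates of M: (11/41, 9/41, 21/41).
The three coordinates are positive, positive, positive; a point is interior exactly when all three are positive.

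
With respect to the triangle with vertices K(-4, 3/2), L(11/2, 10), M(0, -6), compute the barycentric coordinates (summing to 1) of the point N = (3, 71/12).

Signed area of the reference triangle: [KLM] = ½·((-4)·(10−(-6)) + (11/2)·(-6−(3/2)) + 0·(3/2−10)) = ½·(-64 − 165/4 + 0) = -421/8.
[NLM] = ½·(3·(10−(-6)) + (11/2)·(-6−(71/12)) + 0·(71/12−10)) = ½·(48 − 1573/24 + 0) = -421/48, so the K-coordinate is (-421/48)/(-421/8) = 1/6.
[KNM] = ½·((-4)·(71/12−(-6)) + 3·(-6−(3/2)) + 0·(3/2−(71/12))) = ½·(-143/3 − 45/2 + 0) = -421/12, so the L-coordinate is 2/3.
[KLN] = ½·((-4)·(10−(71/12)) + (11/2)·(71/12−(3/2)) + 3·(3/2−10)) = ½·(-49/3 + 583/24 − 51/2) = -421/48, so the M-coordinate is 1/6.
Check: 1/6 + 2/3 + 1/6 = 1.

(1/6, 2/3, 1/6)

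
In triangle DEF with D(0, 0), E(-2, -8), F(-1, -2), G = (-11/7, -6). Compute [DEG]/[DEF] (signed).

[DEF] = ½·(0·(-8−(-2)) + (-2)·(-2−0) + (-1)·(0−(-8))) = ½·(0 + 4 − 8) = -2.
[DEG] = ½·(0·(-8−(-6)) + (-2)·(-6−0) + (-11/7)·(0−(-8))) = ½·(0 + 12 − 88/7) = -2/7, so the ratio is (-2/7)/(-2) = 1/7.

1/7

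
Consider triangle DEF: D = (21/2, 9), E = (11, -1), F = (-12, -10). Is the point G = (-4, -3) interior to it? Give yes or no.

Barycentric coordinates of G: (178/469, -11/469, 302/469).
The three coordinates are positive, negative, positive; a point is interior exactly when all three are positive.

no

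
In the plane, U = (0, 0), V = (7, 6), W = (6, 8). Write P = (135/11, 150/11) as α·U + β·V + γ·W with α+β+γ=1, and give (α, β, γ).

(-10/11, 9/11, 12/11)

Signed area of the reference triangle: [UVW] = ½·(0·(6−8) + 7·(8−0) + 6·(0−6)) = ½·(0 + 56 − 36) = 10.
[PVW] = ½·((135/11)·(6−8) + 7·(8−(150/11)) + 6·(150/11−6)) = ½·(-270/11 − 434/11 + 504/11) = -100/11, so the U-coordinate is (-100/11)/10 = -10/11.
[UPW] = ½·(0·(150/11−8) + (135/11)·(8−0) + 6·(0−(150/11))) = ½·(0 + 1080/11 − 900/11) = 90/11, so the V-coordinate is 9/11.
[UVP] = ½·(0·(6−(150/11)) + 7·(150/11−0) + (135/11)·(0−6)) = ½·(0 + 1050/11 − 810/11) = 120/11, so the W-coordinate is 12/11.
Check: -10/11 + 9/11 + 12/11 = 1.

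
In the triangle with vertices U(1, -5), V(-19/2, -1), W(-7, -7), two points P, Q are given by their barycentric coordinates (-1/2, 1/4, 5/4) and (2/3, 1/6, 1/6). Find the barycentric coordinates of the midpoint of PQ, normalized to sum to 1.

(1/12, 5/24, 17/24)

Since both coordinate triples sum to 1, the midpoint's barycentrics are the componentwise average.
(-1/2+2/3)/2 = 1/12; similarly 5/24 and 17/24.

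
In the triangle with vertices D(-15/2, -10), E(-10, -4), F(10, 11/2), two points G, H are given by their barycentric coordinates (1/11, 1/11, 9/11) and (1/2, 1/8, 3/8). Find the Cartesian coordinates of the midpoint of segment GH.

(235/88, -37/352)

Barycentric coordinates of the midpoint are the average: (13/44, 19/176, 105/176).
Converting: (13/44)·D + (19/176)·E + (105/176)·F = (235/88, -37/352).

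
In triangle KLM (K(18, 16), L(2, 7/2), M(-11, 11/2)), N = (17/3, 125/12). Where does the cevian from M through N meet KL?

(14, 103/8)

Barycentric coordinates of N with respect to KLM: (1/2, 1/6, 1/3).
On side KL the M-coordinate is zero; dropping N's M-weight 1/3 and renormalizing the remaining 1/2 : 1/6 gives weights 3/4, 1/4 on K, L.
J = (3/4)·(18, 16) + (1/4)·(2, 7/2) = (14, 103/8).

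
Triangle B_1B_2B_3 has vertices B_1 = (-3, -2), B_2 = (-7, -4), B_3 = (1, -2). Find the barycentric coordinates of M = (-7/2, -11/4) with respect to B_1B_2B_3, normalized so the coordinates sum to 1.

Signed area of the reference triangle: [B_1B_2B_3] = ½·((-3)·(-4−(-2)) + (-7)·(-2−(-2)) + 1·(-2−(-4))) = ½·(6 + 0 + 2) = 4.
[MB_2B_3] = ½·((-7/2)·(-4−(-2)) + (-7)·(-2−(-11/4)) + 1·(-11/4−(-4))) = ½·(7 − 21/4 + 5/4) = 3/2, so the B_1-coordinate is (3/2)/4 = 3/8.
[B_1MB_3] = ½·((-3)·(-11/4−(-2)) + (-7/2)·(-2−(-2)) + 1·(-2−(-11/4))) = ½·(9/4 + 0 + 3/4) = 3/2, so the B_2-coordinate is 3/8.
[B_1B_2M] = ½·((-3)·(-4−(-11/4)) + (-7)·(-11/4−(-2)) + (-7/2)·(-2−(-4))) = ½·(15/4 + 21/4 − 7) = 1, so the B_3-coordinate is 1/4.
Check: 3/8 + 3/8 + 1/4 = 1.

(3/8, 3/8, 1/4)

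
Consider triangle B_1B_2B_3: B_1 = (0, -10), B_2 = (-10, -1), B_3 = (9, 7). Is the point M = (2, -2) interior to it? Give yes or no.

Barycentric coordinates of M: (115/251, 38/251, 98/251).
The three coordinates are positive, positive, positive; a point is interior exactly when all three are positive.

yes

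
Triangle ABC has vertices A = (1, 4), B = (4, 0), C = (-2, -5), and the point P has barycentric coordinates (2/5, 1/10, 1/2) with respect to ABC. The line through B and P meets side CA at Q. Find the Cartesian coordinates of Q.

Line BP meets CA where the B-coordinate vanishes; zeroing P's B-weight and renormalizing leaves C, A-weights 1/2 : 2/5 → (5/9, 4/9).
So Q = (5/9)·C + (4/9)·A = (-2/3, -1).

(-2/3, -1)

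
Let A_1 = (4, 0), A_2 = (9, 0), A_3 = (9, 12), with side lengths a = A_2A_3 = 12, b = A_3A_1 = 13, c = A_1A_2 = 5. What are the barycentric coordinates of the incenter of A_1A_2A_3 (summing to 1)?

(2/5, 13/30, 1/6)

The incenter has barycentric coordinates proportional to the opposite side lengths: (12 : 13 : 5).
Normalizing by 12+13+5 = 30 gives (2/5, 13/30, 1/6).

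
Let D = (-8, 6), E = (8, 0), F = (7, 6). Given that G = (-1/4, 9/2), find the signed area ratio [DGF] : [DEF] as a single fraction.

[DEF] = ½·((-8)·(0−6) + 8·(6−6) + 7·(6−0)) = ½·(48 + 0 + 42) = 45.
[DGF] = ½·((-8)·(9/2−6) + (-1/4)·(6−6) + 7·(6−(9/2))) = ½·(12 + 0 + 21/2) = 45/4, so the ratio is (45/4)/45 = 1/4.

1/4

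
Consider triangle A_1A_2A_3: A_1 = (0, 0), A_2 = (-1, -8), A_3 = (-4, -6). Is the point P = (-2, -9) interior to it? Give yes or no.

no

Barycentric coordinates of P: (-5/26, 12/13, 7/26).
The three coordinates are negative, positive, positive; a point is interior exactly when all three are positive.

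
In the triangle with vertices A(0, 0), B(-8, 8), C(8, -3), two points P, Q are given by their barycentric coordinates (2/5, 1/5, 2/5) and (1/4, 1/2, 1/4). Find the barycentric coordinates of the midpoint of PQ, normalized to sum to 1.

Since both coordinate triples sum to 1, the midpoint's barycentrics are the componentwise average.
(2/5+1/4)/2 = 13/40; similarly 7/20 and 13/40.

(13/40, 7/20, 13/40)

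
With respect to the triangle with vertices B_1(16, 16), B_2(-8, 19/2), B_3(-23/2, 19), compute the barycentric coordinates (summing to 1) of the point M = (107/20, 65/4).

(3/5, 1/10, 3/10)

Signed area of the reference triangle: [B_1B_2B_3] = ½·(16·(19/2−19) + (-8)·(19−16) + (-23/2)·(16−(19/2))) = ½·(-152 − 24 − 299/4) = -1003/8.
[MB_2B_3] = ½·((107/20)·(19/2−19) + (-8)·(19−(65/4)) + (-23/2)·(65/4−(19/2))) = ½·(-2033/40 − 22 − 621/8) = -3009/40, so the B_1-coordinate is (-3009/40)/(-1003/8) = 3/5.
[B_1MB_3] = ½·(16·(65/4−19) + (107/20)·(19−16) + (-23/2)·(16−(65/4))) = ½·(-44 + 321/20 + 23/8) = -1003/80, so the B_2-coordinate is 1/10.
[B_1B_2M] = ½·(16·(19/2−(65/4)) + (-8)·(65/4−16) + (107/20)·(16−(19/2))) = ½·(-108 − 2 + 1391/40) = -3009/80, so the B_3-coordinate is 3/10.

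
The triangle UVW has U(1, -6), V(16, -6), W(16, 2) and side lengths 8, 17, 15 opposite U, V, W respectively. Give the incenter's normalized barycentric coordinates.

The incenter has barycentric coordinates proportional to the opposite side lengths: (8 : 17 : 15).
Normalizing by 8+17+15 = 40 gives (1/5, 17/40, 3/8).

(1/5, 17/40, 3/8)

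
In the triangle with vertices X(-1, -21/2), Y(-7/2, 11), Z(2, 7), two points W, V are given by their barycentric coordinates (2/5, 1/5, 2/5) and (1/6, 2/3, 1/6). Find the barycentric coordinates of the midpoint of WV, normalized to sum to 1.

Since both coordinate triples sum to 1, the midpoint's barycentrics are the componentwise average.
(2/5+1/6)/2 = 17/60; similarly 13/30 and 17/60.

(17/60, 13/30, 17/60)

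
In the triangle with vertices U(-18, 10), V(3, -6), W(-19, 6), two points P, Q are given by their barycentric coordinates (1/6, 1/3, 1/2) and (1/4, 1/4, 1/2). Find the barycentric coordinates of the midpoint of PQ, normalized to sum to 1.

(5/24, 7/24, 1/2)

Since both coordinate triples sum to 1, the midpoint's barycentrics are the componentwise average.
(1/6+1/4)/2 = 5/24; similarly 7/24 and 1/2.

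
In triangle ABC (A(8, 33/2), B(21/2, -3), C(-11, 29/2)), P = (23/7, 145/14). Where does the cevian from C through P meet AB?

(9, 87/10)

Barycentric coordinates of P with respect to ABC: (3/7, 2/7, 2/7).
On side AB the C-coordinate is zero; dropping P's C-weight 2/7 and renormalizing the remaining 3/7 : 2/7 gives weights 3/5, 2/5 on A, B.
Q = (3/5)·(8, 33/2) + (2/5)·(21/2, -3) = (9, 87/10).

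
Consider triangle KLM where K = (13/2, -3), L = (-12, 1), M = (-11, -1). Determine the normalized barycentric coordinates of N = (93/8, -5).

Signed area of the reference triangle: [KLM] = ½·((13/2)·(1−(-1)) + (-12)·(-1−(-3)) + (-11)·(-3−1)) = ½·(13 − 24 + 44) = 33/2.
[NLM] = ½·((93/8)·(1−(-1)) + (-12)·(-1−(-5)) + (-11)·(-5−1)) = ½·(93/4 − 48 + 66) = 165/8, so the K-coordinate is (165/8)/(33/2) = 5/4.
[KNM] = ½·((13/2)·(-5−(-1)) + (93/8)·(-1−(-3)) + (-11)·(-3−(-5))) = ½·(-26 + 93/4 − 22) = -99/8, so the L-coordinate is -3/4.
[KLN] = ½·((13/2)·(1−(-5)) + (-12)·(-5−(-3)) + (93/8)·(-3−1)) = ½·(39 + 24 − 93/2) = 33/4, so the M-coordinate is 1/2.
Check: 5/4 − 3/4 + 1/2 = 1.

(5/4, -3/4, 1/2)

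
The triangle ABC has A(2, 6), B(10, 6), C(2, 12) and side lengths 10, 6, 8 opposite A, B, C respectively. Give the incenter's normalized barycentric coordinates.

The incenter has barycentric coordinates proportional to the opposite side lengths: (10 : 6 : 8).
Normalizing by 10+6+8 = 24 gives (5/12, 1/4, 1/3).

(5/12, 1/4, 1/3)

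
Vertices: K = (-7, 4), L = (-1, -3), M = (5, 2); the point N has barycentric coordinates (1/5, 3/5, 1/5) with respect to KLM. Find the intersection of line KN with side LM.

Line KN meets LM where the K-coordinate vanishes; zeroing N's K-weight and renormalizing leaves L, M-weights 3/5 : 1/5 → (3/4, 1/4).
So J = (3/4)·L + (1/4)·M = (1/2, -7/4).

(1/2, -7/4)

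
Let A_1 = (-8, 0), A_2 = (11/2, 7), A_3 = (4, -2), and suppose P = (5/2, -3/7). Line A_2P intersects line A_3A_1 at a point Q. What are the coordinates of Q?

Barycentric coordinates of P with respect to A_1A_2A_3: (1/7, 1/7, 5/7).
On side A_3A_1 the A_2-coordinate is zero; dropping P's A_2-weight 1/7 and renormalizing the remaining 5/7 : 1/7 gives weights 5/6, 1/6 on A_3, A_1.
Q = (5/6)·(4, -2) + (1/6)·(-8, 0) = (2, -5/3).

(2, -5/3)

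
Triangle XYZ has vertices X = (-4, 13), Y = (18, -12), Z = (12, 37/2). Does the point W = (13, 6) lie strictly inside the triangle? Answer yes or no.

yes

Barycentric coordinates of W: (89/1042, 411/1042, 271/521).
The three coordinates are positive, positive, positive; a point is interior exactly when all three are positive.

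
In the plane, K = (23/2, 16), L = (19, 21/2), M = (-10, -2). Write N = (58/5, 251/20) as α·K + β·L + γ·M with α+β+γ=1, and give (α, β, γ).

(3/5, 3/10, 1/10)

Signed area of the reference triangle: [KLM] = ½·((23/2)·(21/2−(-2)) + 19·(-2−16) + (-10)·(16−(21/2))) = ½·(575/4 − 342 − 55) = -1013/8.
[NLM] = ½·((58/5)·(21/2−(-2)) + 19·(-2−(251/20)) + (-10)·(251/20−(21/2))) = ½·(145 − 5529/20 − 41/2) = -3039/40, so the K-coordinate is (-3039/40)/(-1013/8) = 3/5.
[KNM] = ½·((23/2)·(251/20−(-2)) + (58/5)·(-2−16) + (-10)·(16−(251/20))) = ½·(6693/40 − 1044/5 − 69/2) = -3039/80, so the L-coordinate is 3/10.
[KLN] = ½·((23/2)·(21/2−(251/20)) + 19·(251/20−16) + (58/5)·(16−(21/2))) = ½·(-943/40 − 1311/20 + 319/5) = -1013/80, so the M-coordinate is 1/10.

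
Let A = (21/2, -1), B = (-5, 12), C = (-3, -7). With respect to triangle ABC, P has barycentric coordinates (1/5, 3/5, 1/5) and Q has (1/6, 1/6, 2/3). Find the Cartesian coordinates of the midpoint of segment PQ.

(-31/24, 83/60)

Barycentric coordinates of the midpoint are the average: (11/60, 23/60, 13/30).
Converting: (11/60)·A + (23/60)·B + (13/30)·C = (-31/24, 83/60).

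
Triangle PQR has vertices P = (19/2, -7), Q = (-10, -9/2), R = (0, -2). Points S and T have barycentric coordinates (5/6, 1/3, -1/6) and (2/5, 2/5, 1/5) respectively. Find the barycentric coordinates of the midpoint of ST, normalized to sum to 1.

(37/60, 11/30, 1/60)

Since both coordinate triples sum to 1, the midpoint's barycentrics are the componentwise average.
(5/6+2/5)/2 = 37/60; similarly 11/30 and 1/60.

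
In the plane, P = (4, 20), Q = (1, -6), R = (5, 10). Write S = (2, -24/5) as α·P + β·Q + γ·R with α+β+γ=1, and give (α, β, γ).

Signed area of the reference triangle: [PQR] = ½·(4·(-6−10) + 1·(10−20) + 5·(20−(-6))) = ½·(-64 − 10 + 130) = 28.
[SQR] = ½·(2·(-6−10) + 1·(10−(-24/5)) + 5·(-24/5−(-6))) = ½·(-32 + 74/5 + 6) = -28/5, so the P-coordinate is (-28/5)/28 = -1/5.
[PSR] = ½·(4·(-24/5−10) + 2·(10−20) + 5·(20−(-24/5))) = ½·(-296/5 − 20 + 124) = 112/5, so the Q-coordinate is 4/5.
[PQS] = ½·(4·(-6−(-24/5)) + 1·(-24/5−20) + 2·(20−(-6))) = ½·(-24/5 − 124/5 + 52) = 56/5, so the R-coordinate is 2/5.
Check: -1/5 + 4/5 + 2/5 = 1.

(-1/5, 4/5, 2/5)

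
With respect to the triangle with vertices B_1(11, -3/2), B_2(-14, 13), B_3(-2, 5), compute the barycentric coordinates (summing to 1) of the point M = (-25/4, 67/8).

(1/4, 5/8, 1/8)

Signed area of the reference triangle: [B_1B_2B_3] = ½·(11·(13−5) + (-14)·(5−(-3/2)) + (-2)·(-3/2−13)) = ½·(88 − 91 + 29) = 13.
[MB_2B_3] = ½·((-25/4)·(13−5) + (-14)·(5−(67/8)) + (-2)·(67/8−13)) = ½·(-50 + 189/4 + 37/4) = 13/4, so the B_1-coordinate is (13/4)/13 = 1/4.
[B_1MB_3] = ½·(11·(67/8−5) + (-25/4)·(5−(-3/2)) + (-2)·(-3/2−(67/8))) = ½·(297/8 − 325/8 + 79/4) = 65/8, so the B_2-coordinate is 5/8.
[B_1B_2M] = ½·(11·(13−(67/8)) + (-14)·(67/8−(-3/2)) + (-25/4)·(-3/2−13)) = ½·(407/8 − 553/4 + 725/8) = 13/8, so the B_3-coordinate is 1/8.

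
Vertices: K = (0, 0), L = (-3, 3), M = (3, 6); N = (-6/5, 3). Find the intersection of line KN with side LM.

Barycentric coordinates of N with respect to KLM: (1/5, 3/5, 1/5).
On side LM the K-coordinate is zero; dropping N's K-weight 1/5 and renormalizing the remaining 3/5 : 1/5 gives weights 3/4, 1/4 on L, M.
J = (3/4)·(-3, 3) + (1/4)·(3, 6) = (-3/2, 15/4).

(-3/2, 15/4)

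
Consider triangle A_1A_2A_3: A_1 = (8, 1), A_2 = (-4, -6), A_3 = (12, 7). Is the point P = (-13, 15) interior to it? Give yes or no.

Barycentric coordinates of P: (-453/44, 91/22, 315/44).
The three coordinates are negative, positive, positive; a point is interior exactly when all three are positive.

no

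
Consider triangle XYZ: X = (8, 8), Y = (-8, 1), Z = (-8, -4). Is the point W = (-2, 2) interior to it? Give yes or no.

yes

Barycentric coordinates of W: (3/8, 3/10, 13/40).
The three coordinates are positive, positive, positive; a point is interior exactly when all three are positive.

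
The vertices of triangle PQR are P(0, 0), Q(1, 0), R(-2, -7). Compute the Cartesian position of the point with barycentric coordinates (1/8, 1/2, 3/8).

S = (1/8)·P + (1/2)·Q + (3/8)·R.
x-coordinate: (1/8)·0 + (1/2)·1 + (3/8)·(-2) = -1/4.
y-coordinate: (1/8)·0 + (1/2)·0 + (3/8)·(-7) = -21/8.

(-1/4, -21/8)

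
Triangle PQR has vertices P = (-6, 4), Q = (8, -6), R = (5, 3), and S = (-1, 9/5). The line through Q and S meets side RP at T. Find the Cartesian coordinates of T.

Barycentric coordinates of S with respect to PQR: (3/5, 1/5, 1/5).
On side RP the Q-coordinate is zero; dropping S's Q-weight 1/5 and renormalizing the remaining 1/5 : 3/5 gives weights 1/4, 3/4 on R, P.
T = (1/4)·(5, 3) + (3/4)·(-6, 4) = (-13/4, 15/4).

(-13/4, 15/4)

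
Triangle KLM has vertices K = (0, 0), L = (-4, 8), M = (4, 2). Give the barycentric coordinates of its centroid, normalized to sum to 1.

(1/3, 1/3, 1/3)

The centroid is the average of the vertices, so each weight is 1/3.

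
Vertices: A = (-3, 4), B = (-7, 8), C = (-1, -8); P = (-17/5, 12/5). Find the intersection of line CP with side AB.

Barycentric coordinates of P with respect to ABC: (3/5, 1/5, 1/5).
On side AB the C-coordinate is zero; dropping P's C-weight 1/5 and renormalizing the remaining 3/5 : 1/5 gives weights 3/4, 1/4 on A, B.
Q = (3/4)·(-3, 4) + (1/4)·(-7, 8) = (-4, 5).

(-4, 5)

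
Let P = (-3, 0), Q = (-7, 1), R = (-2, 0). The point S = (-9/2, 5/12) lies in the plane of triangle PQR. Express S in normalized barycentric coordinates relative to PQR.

Signed area of the reference triangle: [PQR] = ½·((-3)·(1−0) + (-7)·(0−0) + (-2)·(0−1)) = ½·(-3 + 0 + 2) = -1/2.
[SQR] = ½·((-9/2)·(1−0) + (-7)·(0−(5/12)) + (-2)·(5/12−1)) = ½·(-9/2 + 35/12 + 7/6) = -5/24, so the P-coordinate is (-5/24)/(-1/2) = 5/12.
[PSR] = ½·((-3)·(5/12−0) + (-9/2)·(0−0) + (-2)·(0−(5/12))) = ½·(-5/4 + 0 + 5/6) = -5/24, so the Q-coordinate is 5/12.
[PQS] = ½·((-3)·(1−(5/12)) + (-7)·(5/12−0) + (-9/2)·(0−1)) = ½·(-7/4 − 35/12 + 9/2) = -1/12, so the R-coordinate is 1/6.

(5/12, 5/12, 1/6)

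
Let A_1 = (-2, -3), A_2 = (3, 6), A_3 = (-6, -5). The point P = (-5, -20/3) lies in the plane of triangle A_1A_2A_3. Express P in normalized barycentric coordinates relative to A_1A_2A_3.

Signed area of the reference triangle: [A_1A_2A_3] = ½·((-2)·(6−(-5)) + 3·(-5−(-3)) + (-6)·(-3−6)) = ½·(-22 − 6 + 54) = 13.
[PA_2A_3] = ½·((-5)·(6−(-5)) + 3·(-5−(-20/3)) + (-6)·(-20/3−6)) = ½·(-55 + 5 + 76) = 13, so the A_1-coordinate is 13/13 = 1.
[A_1PA_3] = ½·((-2)·(-20/3−(-5)) + (-5)·(-5−(-3)) + (-6)·(-3−(-20/3))) = ½·(10/3 + 10 − 22) = -13/3, so the A_2-coordinate is -1/3.
[A_1A_2P] = ½·((-2)·(6−(-20/3)) + 3·(-20/3−(-3)) + (-5)·(-3−6)) = ½·(-76/3 − 11 + 45) = 13/3, so the A_3-coordinate is 1/3.

(1, -1/3, 1/3)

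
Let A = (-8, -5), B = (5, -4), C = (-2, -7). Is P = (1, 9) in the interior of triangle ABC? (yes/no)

Barycentric coordinates of P: (103/32, 51/16, -173/32).
The three coordinates are positive, positive, negative; a point is interior exactly when all three are positive.

no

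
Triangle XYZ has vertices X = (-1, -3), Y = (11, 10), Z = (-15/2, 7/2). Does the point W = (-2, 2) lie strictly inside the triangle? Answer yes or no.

yes

Barycentric coordinates of W: (127/325, 4/25, 146/325).
The three coordinates are positive, positive, positive; a point is interior exactly when all three are positive.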